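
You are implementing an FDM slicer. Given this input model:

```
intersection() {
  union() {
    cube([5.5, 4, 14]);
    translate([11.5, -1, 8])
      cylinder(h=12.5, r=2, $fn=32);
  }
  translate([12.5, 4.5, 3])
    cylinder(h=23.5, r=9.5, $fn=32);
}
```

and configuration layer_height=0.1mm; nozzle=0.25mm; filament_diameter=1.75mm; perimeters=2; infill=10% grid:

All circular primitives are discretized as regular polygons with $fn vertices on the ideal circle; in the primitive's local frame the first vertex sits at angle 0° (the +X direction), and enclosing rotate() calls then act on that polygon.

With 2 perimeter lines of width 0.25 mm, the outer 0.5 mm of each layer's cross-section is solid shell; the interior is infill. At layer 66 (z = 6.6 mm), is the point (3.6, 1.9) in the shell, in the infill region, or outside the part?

shell

At z = 6.6 mm: the 5.5×4 cube contributes its full rectangle; the cylinder at (11.5, -1) is not intersected at this z (z outside [8, 20.5]); Combining (union): only the 5.5×4 cube is present, so the union is just that shape — 1 connected region; the r=9.5 cylinder at (12.5, 4.5) gives a regular 32-gon of circumradius 9.5 (constant along its height); Taking the intersection: the r=9.5 cylinder at (12.5, 4.5) partially overlaps that combined region; clipping to the common part keeps 8.21 mm² — 1 connected region. Overall, the cross-section is a single solid region. The nearest boundary edge runs (3.72, 0.86)→(3.18, 2.65); distance from the point to it = 0.18 mm. The point is inside the cross-section, 0.18 mm from the nearest boundary — within the 0.5 mm shell band (2 × 0.25).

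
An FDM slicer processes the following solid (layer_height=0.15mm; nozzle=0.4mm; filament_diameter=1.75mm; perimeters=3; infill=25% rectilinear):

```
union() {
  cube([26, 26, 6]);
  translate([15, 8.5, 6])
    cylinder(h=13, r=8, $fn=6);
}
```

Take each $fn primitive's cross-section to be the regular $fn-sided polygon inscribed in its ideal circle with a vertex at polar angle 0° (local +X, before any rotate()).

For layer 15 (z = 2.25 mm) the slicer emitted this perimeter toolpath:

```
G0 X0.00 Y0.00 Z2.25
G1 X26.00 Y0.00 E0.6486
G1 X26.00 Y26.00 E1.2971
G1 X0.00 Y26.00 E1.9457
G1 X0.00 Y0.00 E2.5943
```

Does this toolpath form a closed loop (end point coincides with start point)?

yes

Start point (G0): (0.00, 0.00). End point (last G1): the path returns to the start — closed.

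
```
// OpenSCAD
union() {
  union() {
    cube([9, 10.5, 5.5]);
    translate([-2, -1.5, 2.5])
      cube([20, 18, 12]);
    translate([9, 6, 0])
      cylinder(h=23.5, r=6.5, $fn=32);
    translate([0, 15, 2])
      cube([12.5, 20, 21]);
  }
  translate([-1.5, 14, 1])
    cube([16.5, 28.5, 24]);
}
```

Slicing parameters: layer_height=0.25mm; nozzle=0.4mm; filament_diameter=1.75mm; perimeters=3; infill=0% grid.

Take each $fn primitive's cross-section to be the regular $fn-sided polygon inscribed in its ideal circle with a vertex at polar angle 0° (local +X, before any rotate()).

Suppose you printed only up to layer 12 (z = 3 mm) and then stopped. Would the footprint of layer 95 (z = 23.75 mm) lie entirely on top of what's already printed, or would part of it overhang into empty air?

entirely on top

Compare the two slices. At z = 3: the cube is present — its section is the full 9×10.5 rectangle (area 94.50 mm²); the cube at (-2, -1.5) is present — its section is the full 20×18 rectangle (area 360.00 mm²); the r=6.5 cylinder at (9, 6) gives a regular 32-gon of circumradius 6.5 (constant along its height) (area = (32/2)·6.500²·sin(360°/32) = 131.88 mm²); the cube at (0, 15) (footprint 12.5×20) is included at this height (area 250.00 mm²); Taking the union: the regions partially overlap — summed areas 836.38 mm² minus the doubly-counted overlap 245.13 mm² gives 591.25 mm² — area = 591.25 mm²; the cube at (-1.5, 14) is present — its section is the full 16.5×28.5 rectangle (area 470.25 mm²); Taking the union: the regions partially overlap — summed areas 1061.50 mm² minus the doubly-counted overlap 272.50 mm² gives 789.00 mm² — area = 789.00 mm². At z = 23.75: the cube does not reach this height (z outside [0, 5.5]); the cube at (-2, -1.5) is absent (z outside [2.5, 14.5]); the cylinder at (9, 6) is absent (z outside [0, 23.5]); the cube at (0, 15) is absent (z outside [2, 23]); Merging all regions: nothing is present at this height; the cube at (-1.5, 14) is present — its section is the full 16.5×28.5 rectangle (area 470.25 mm²); Taking the union: only the 16.5×28.5 cube at (-1.5, 14) is present, so the union is just that shape — area = 470.25 mm². Checking containment: the cross-section at z = 23.75 is a subset of the cross-section at z = 3.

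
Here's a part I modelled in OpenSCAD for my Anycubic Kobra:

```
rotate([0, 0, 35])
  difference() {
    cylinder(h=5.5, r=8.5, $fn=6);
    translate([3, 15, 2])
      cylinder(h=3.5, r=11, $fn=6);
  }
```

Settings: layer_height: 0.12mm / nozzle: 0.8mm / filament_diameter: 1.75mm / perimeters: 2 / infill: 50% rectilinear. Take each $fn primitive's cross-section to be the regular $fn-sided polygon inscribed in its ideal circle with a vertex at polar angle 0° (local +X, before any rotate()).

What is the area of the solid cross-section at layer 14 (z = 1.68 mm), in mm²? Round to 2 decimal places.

At z = 1.68 mm: the r=8.5 cylinder contributes a regular 6-gon of circumradius 8.5 (area = (6/2)·8.500²·sin(360°/6) = 187.71 mm²); the cylinder at (3, 15) does not reach this height (z outside [2, 5.5]); Taking the first minus the rest: none of the subtracted shapes is present at this height, so the r=8.5 cylinder is unchanged — area = 187.71 mm²; (rotated 35° about Z; rotation is an isometry so areas/perimeters/island counts are preserved). Overall, the cross-section is a single solid region. Net area = 187.71 mm².

187.71 mm²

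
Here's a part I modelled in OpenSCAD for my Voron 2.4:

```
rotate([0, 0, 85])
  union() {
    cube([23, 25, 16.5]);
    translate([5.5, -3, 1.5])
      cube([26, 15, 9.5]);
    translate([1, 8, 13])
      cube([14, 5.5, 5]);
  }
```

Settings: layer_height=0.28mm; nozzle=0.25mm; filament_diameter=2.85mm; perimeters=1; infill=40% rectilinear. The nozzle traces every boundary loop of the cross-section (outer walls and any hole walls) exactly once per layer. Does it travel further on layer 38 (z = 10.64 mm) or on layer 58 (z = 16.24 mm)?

layer 38 (z = 10.64 mm)

Layer 38 (z = 10.64): the cube (footprint 23×25) is included at this height (perimeter 96.00 mm); the cube at (5.5, -3) (footprint 26×15) is included at this height (perimeter 82.00 mm); the cube at (1, 8) does not reach this height (z outside [13, 18]); Merging all regions: the regions partially overlap (shared area 210.00 mm²), so the edge portions inside another operand are dropped and the merged outline is re-measured after clipping — boundary = 119.00 mm; (rotated 85° about Z; rotation is an isometry so areas/perimeters/island counts are preserved). So its perimeter = 119.00 mm. Layer 58 (z = 16.24): the cube (footprint 23×25) is included at this height (perimeter 96.00 mm); the cube at (5.5, -3) is not intersected at this z (z outside [1.5, 11]); the cube at (1, 8) (footprint 14×5.5) is included at this height (perimeter 39.00 mm); Combining (union): the 14×5.5 cube at (1, 8) lies entirely inside the 23×25 cube, so the union is just the 23×25 cube — boundary = 96.00 mm; (whole slice rotated 85° about Z — lengths, areas and connectivity unchanged). So its perimeter = 96.00 mm. Layer 38 is larger (119.00 vs 96.00 mm).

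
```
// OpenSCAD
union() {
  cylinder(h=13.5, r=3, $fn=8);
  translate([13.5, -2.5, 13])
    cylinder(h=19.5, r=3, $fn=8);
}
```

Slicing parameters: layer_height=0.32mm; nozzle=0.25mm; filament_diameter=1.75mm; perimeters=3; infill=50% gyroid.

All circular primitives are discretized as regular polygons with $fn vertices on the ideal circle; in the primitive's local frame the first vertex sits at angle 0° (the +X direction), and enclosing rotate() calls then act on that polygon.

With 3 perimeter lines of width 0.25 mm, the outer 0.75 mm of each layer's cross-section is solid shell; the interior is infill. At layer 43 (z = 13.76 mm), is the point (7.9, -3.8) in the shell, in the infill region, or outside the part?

At z = 13.76 mm: the cylinder is absent (z outside [0, 13.5]); the cylinder at (13.5, -2.5): section is a regular 8-gon, circumradius r=3; Taking the union: only the r=3 cylinder at (13.5, -2.5) is present, so the union is just that shape — 1 connected region. Overall, the cross-section is a single solid region. The nearest boundary edge runs (10.50, -2.50)→(11.38, -4.62); distance from the point to it = 2.90 mm. The point is not inside any of the regions above, so it lies outside the cross-section (2.90 mm from the nearest boundary).

outside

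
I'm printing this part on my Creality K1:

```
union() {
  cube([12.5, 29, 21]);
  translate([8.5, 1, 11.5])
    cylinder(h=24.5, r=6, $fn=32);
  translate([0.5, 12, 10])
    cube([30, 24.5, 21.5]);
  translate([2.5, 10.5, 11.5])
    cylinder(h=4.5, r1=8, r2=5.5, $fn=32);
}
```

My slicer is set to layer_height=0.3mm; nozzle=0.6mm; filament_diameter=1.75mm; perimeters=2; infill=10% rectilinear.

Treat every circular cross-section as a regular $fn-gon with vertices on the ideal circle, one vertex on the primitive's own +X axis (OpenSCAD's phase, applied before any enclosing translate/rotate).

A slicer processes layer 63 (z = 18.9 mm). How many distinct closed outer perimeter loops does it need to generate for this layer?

1

At z = 18.9 mm: the cube (footprint 12.5×29) is included at this height; the cylinder at (8.5, 1): section is a regular 32-gon, circumradius r=6; the 30×24.5 cube at (0.5, 12) contributes its full rectangle; the cone at (2.5, 10.5) is absent (z outside [11.5, 16]); Taking the union: the regions partially overlap (shared area 264.04 mm²), so overlapping operands fuse into one piece — 1 connected region. The result has 1 disconnected region.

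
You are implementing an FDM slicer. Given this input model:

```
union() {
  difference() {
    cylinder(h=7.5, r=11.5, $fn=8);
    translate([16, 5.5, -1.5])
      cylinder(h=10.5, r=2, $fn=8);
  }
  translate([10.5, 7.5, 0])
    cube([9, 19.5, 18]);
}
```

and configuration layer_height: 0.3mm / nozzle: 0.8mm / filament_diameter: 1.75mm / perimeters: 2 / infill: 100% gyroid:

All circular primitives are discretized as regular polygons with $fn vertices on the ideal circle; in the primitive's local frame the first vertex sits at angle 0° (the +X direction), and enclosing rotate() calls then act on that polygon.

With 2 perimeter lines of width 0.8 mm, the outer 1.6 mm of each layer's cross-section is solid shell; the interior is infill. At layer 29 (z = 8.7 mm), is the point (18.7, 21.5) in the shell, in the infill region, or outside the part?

At z = 8.7 mm: the cylinder is absent (z outside [0, 7.5]); the r=2 cylinder at (16, 5.5) contributes a regular 8-gon of circumradius 2; After the difference (first − rest): the first operand is absent here, so nothing remains; the 9×19.5 cube at (10.5, 7.5) contributes its full rectangle; Combining (union): only the 9×19.5 cube at (10.5, 7.5) is present, so the union is just that shape — 1 connected region. Overall, the cross-section is a single solid region. The nearest boundary edge runs (19.50, 7.50)→(19.50, 27.00); distance from the point to it = 0.80 mm. The point is inside the cross-section, 0.80 mm from the nearest boundary — within the 1.6 mm shell band (2 × 0.8).

shell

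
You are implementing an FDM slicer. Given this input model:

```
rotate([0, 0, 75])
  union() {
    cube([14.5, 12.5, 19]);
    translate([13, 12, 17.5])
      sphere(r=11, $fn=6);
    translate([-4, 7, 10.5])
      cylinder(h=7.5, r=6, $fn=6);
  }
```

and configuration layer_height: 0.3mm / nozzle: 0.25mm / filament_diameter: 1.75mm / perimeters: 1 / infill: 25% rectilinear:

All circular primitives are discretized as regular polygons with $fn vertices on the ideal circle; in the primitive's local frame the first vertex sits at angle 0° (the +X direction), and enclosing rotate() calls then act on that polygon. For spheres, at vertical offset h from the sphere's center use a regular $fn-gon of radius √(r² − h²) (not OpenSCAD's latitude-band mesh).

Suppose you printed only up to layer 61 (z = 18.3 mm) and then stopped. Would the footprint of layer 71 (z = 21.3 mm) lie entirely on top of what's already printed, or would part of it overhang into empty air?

entirely on top

Compare the two slices. At z = 18.3: the cube (footprint 14.5×12.5) is included at this height (area 181.25 mm²); the sphere at (13, 12): section is a regular 6-gon, circumradius = √(r²−h²) = √(11²−0.8²) = 10.971 (area = (6/2)·10.971²·sin(360°/6) = 312.70 mm²); the cylinder at (-4, 7) does not reach this height (z outside [10.5, 18]); Taking the union: the regions partially overlap — summed areas 493.95 mm² minus the doubly-counted overlap 98.59 mm² gives 395.36 mm² — area = 395.36 mm²; (whole slice rotated 75° about Z — lengths, areas and connectivity unchanged). At z = 21.3: the cube is absent (z outside [0, 19]); the sphere at (13, 12): section is a regular 6-gon, circumradius = √(r²−h²) = √(11²−3.8²) = 10.323 (area = (6/2)·10.323²·sin(360°/6) = 276.85 mm²); the cylinder at (-4, 7) does not reach this height (z outside [10.5, 18]); Taking the union: only the r=11 sphere at (13, 12) is present, so the union is just that shape — area = 276.85 mm²; (rotated 75° about Z; rotation is an isometry so areas/perimeters/island counts are preserved). Checking containment: the cross-section at z = 21.3 is a subset of the cross-section at z = 18.3.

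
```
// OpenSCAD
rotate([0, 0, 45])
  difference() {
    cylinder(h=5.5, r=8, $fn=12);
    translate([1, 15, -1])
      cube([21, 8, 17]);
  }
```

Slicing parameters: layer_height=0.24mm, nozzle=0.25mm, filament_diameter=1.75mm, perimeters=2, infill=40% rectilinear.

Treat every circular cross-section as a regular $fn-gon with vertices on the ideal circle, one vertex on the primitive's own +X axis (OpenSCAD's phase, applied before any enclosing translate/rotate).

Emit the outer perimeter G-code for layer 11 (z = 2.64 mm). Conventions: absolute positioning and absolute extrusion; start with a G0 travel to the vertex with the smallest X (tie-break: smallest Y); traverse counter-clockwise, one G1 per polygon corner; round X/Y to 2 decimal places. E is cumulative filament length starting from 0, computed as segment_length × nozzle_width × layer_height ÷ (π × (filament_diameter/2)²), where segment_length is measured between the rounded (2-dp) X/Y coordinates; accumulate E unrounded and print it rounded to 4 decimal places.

G0 X-7.73 Y-2.07 Z2.64
G1 X-5.66 Y-5.66 E0.1034
G1 X-2.07 Y-7.73 E0.2067
G1 X2.07 Y-7.73 E0.3100
G1 X5.66 Y-5.66 E0.4134
G1 X7.73 Y-2.07 E0.5168
G1 X7.73 Y2.07 E0.6200
G1 X5.66 Y5.66 E0.7234
G1 X2.07 Y7.73 E0.8268
G1 X-2.07 Y7.73 E0.9301
G1 X-5.66 Y5.66 E1.0334
G1 X-7.73 Y2.07 E1.1368
G1 X-7.73 Y-2.07 E1.2401

At z = 2.64 mm: the r=8 cylinder contributes a regular 12-gon of circumradius 8; the 21×8 cube at (1, 15) contributes its full rectangle; Taking the first minus the rest: starting from the r=8 cylinder, the 21×8 cube at (1, 15) misses the remaining region (no effect) — 1 connected region; (rotated 45° about Z; rotation is an isometry so areas/perimeters/island counts are preserved). The outline is a single polygon with 12 vertices. Extrusion per mm of travel: 0.25 × 0.24 / (π × 0.875²) = 0.024945. Accumulating E over each segment gives final E = 1.2401.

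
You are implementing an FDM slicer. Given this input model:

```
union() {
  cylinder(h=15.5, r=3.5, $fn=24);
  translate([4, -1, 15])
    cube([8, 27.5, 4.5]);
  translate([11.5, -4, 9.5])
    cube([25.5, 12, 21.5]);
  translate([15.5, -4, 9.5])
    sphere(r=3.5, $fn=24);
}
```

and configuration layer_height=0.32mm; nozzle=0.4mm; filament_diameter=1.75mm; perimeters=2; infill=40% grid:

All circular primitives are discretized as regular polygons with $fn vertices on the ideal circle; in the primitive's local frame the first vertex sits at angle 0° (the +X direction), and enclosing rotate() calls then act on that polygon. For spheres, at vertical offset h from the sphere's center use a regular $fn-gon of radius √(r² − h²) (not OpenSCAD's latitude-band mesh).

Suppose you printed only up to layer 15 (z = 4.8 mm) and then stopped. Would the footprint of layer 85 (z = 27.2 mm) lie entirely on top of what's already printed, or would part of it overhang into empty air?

part overhangs

Compare the two slices. At z = 4.8: the cylinder: section is a regular 24-gon, circumradius r=3.5 (area = (24/2)·3.500²·sin(360°/24) = 38.05 mm²); the cube at (4, -1) is not intersected at this z (z outside [15, 19.5]); the cube at (11.5, -4) does not reach this height (z outside [9.5, 31]); the sphere at (15.5, -4) is absent (|z−center|=4.700 > r=3.5); Merging all regions: only the r=3.5 cylinder is present, so the union is just that shape — area = 38.05 mm². At z = 27.2: the cylinder is absent (z outside [0, 15.5]); the cube at (4, -1) does not reach this height (z outside [15, 19.5]); the cube at (11.5, -4) is present — its section is the full 25.5×12 rectangle (area 306.00 mm²); the sphere at (15.5, -4) does not reach this height (|z−center|=17.700 > r=3.5); Taking the union: only the 25.5×12 cube at (11.5, -4) is present, so the union is just that shape — area = 306.00 mm². Checking containment: at z = 27.2 the cross-section extends beyond the z = 4.8 cross-section by about 306.00 mm².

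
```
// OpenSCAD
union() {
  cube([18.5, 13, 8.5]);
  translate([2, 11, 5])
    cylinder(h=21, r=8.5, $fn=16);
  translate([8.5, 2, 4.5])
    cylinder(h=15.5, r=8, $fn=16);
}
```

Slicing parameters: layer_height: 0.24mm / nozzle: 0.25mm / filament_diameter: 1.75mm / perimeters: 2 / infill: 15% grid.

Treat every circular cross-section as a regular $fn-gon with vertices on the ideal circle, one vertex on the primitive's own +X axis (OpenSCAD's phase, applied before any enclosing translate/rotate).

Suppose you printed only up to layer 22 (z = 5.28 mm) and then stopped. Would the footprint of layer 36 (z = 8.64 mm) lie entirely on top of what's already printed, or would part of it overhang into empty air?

entirely on top

Compare the two slices. At z = 5.28: the 18.5×13 cube contributes its full rectangle (area 240.50 mm²); the r=8.5 cylinder at (2, 11) contributes a regular 16-gon of circumradius 8.5 (area = (16/2)·8.500²·sin(360°/16) = 221.19 mm²); the r=8 cylinder at (8.5, 2) contributes a regular 16-gon of circumradius 8 (area = (16/2)·8.000²·sin(360°/16) = 195.93 mm²); Combining (union): the regions partially overlap — summed areas 657.62 mm² minus the doubly-counted overlap 221.67 mm² gives 435.95 mm² — area = 435.95 mm². At z = 8.64: the cube is not intersected at this z (z outside [0, 8.5]); the r=8.5 cylinder at (2, 11) gives a regular 16-gon of circumradius 8.5 (constant along its height) (area = (16/2)·8.500²·sin(360°/16) = 221.19 mm²); the cylinder at (8.5, 2): section is a regular 16-gon, circumradius r=8 (area = (16/2)·8.000²·sin(360°/16) = 195.93 mm²); Merging all regions: the regions partially overlap — summed areas 417.12 mm² minus the doubly-counted overlap 42.66 mm² gives 374.47 mm² — area = 374.47 mm². Checking containment: the cross-section at z = 8.64 is a subset of the cross-section at z = 5.28.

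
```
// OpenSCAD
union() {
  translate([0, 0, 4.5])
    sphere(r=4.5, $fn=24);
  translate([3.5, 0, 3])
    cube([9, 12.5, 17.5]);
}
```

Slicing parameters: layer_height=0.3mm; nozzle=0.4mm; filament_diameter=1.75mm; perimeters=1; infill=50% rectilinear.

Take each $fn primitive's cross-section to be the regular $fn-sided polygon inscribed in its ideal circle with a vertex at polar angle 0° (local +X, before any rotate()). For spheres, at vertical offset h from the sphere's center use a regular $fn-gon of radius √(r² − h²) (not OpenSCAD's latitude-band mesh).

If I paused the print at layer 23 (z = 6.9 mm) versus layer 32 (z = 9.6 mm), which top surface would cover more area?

Layer 23 (z = 6.9): the sphere: section is a regular 24-gon, circumradius = √(r²−h²) = √(4.5²−2.4²) = 3.807 (area = (24/2)·3.807²·sin(360°/24) = 45.00 mm²); the cube at (3.5, 0) (footprint 9×12.5) is included at this height (area 112.50 mm²); Merging all regions: the regions partially overlap — summed areas 157.50 mm² minus the doubly-counted overlap 0.28 mm² gives 157.23 mm² — area = 157.23 mm². So its area = 157.23 mm². Layer 32 (z = 9.6): the sphere does not reach this height (|z−center|=5.100 > r=4.5); the cube at (3.5, 0) (footprint 9×12.5) is included at this height (area 112.50 mm²); Combining (union): only the 9×12.5 cube at (3.5, 0) is present, so the union is just that shape — area = 112.50 mm². So its area = 112.50 mm². Layer 23 is larger (157.23 vs 112.50 mm²).

layer 23 (z = 6.9 mm)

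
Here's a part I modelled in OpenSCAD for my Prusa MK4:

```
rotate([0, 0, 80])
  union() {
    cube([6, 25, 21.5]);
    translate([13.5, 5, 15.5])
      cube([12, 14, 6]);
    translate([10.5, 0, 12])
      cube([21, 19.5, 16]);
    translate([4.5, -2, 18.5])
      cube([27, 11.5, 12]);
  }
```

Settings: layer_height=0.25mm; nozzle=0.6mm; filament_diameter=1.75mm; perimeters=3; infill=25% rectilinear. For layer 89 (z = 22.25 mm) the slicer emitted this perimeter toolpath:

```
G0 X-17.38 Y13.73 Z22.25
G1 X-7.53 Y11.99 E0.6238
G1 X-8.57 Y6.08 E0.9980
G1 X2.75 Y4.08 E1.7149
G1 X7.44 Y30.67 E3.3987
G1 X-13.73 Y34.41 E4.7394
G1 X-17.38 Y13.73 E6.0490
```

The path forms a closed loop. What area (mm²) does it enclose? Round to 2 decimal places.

Apply the shoelace formula to the sequence of (X, Y) vertices; enclosed area = 520.46 mm².

520.46 mm²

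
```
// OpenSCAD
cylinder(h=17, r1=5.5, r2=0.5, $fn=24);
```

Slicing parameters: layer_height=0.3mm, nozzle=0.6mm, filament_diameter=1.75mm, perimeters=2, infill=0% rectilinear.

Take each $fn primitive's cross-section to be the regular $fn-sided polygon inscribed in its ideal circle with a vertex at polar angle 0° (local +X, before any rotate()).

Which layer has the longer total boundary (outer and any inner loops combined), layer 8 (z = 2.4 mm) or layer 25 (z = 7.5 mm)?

layer 8 (z = 2.4 mm)

Layer 8 (z = 2.4): the cone contributes a regular 24-gon of circumradius 4.794 (interpolated between r1=5.5 and r2=0.5 at t=0.141) (perimeter = 2·24·4.794·sin(180°/24) = 30.04 mm). So its perimeter = 30.04 mm. Layer 25 (z = 7.5): the cone (r1=5.5→r2=0.5) has section circumradius 3.294 here — a regular 24-gon (perimeter = 2·24·3.294·sin(180°/24) = 20.64 mm). So its perimeter = 20.64 mm. Layer 8 is larger (30.04 vs 20.64 mm).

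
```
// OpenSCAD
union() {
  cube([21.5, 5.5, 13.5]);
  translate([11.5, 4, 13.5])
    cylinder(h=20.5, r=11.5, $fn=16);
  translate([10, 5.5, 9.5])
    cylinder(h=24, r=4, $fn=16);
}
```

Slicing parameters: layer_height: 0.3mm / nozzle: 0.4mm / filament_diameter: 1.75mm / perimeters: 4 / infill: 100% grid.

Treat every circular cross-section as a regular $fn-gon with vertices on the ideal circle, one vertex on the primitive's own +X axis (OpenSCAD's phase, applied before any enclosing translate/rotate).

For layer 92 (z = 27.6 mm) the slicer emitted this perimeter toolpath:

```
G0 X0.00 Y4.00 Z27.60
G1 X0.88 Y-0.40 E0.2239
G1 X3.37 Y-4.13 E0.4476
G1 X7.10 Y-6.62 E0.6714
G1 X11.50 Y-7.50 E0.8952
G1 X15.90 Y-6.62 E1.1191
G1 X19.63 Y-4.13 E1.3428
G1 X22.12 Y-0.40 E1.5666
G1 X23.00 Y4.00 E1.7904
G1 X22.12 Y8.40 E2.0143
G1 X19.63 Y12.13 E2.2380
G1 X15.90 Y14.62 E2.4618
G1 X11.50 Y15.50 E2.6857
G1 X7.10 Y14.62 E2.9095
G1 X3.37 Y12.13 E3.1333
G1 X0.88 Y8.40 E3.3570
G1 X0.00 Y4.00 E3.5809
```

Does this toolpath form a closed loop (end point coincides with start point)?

yes

Start point (G0): (0.00, 4.00). End point (last G1): the path returns to the start — closed.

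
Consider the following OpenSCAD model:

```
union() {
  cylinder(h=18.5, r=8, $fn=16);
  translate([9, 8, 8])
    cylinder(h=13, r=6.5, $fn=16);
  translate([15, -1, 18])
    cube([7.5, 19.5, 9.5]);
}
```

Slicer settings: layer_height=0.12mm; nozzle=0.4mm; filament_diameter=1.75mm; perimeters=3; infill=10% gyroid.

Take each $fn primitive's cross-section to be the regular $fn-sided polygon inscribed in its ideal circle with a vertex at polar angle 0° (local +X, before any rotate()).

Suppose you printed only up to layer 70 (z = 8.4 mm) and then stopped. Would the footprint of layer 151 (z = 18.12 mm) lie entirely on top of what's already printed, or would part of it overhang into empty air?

part overhangs

Compare the two slices. At z = 8.4: the r=8 cylinder gives a regular 16-gon of circumradius 8 (constant along its height) (area = (16/2)·8.000²·sin(360°/16) = 195.93 mm²); the r=6.5 cylinder at (9, 8) gives a regular 16-gon of circumradius 6.5 (constant along its height) (area = (16/2)·6.500²·sin(360°/16) = 129.35 mm²); the cube at (15, -1) is not intersected at this z (z outside [18, 27.5]); Merging all regions: the regions partially overlap — summed areas 325.28 mm² minus the doubly-counted overlap 11.87 mm² gives 313.42 mm² — area = 313.42 mm². At z = 18.12: the r=8 cylinder gives a regular 16-gon of circumradius 8 (constant along its height) (area = (16/2)·8.000²·sin(360°/16) = 195.93 mm²); the r=6.5 cylinder at (9, 8) contributes a regular 16-gon of circumradius 6.5 (area = (16/2)·6.500²·sin(360°/16) = 129.35 mm²); the 7.5×19.5 cube at (15, -1) contributes its full rectangle (area 146.25 mm²); Taking the union: the regions partially overlap — summed areas 471.53 mm² minus the doubly-counted overlap 13.12 mm² gives 458.41 mm² — area = 458.41 mm². Checking containment: at z = 18.12 the cross-section extends beyond the z = 8.4 cross-section by about 144.99 mm².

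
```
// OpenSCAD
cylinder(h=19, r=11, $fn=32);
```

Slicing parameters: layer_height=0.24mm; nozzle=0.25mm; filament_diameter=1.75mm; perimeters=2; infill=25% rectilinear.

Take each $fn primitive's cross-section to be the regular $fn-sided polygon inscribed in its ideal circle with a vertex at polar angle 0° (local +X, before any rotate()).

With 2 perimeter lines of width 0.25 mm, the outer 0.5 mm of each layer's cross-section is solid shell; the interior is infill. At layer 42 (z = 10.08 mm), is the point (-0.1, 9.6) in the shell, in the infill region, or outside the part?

infill

At z = 10.08 mm: the cylinder: section is a regular 32-gon, circumradius r=11. Overall, the cross-section is a single solid region. The nearest boundary edge runs (0.00, 11.00)→(-2.15, 10.79); distance from the point to it = 1.38 mm. The point is inside the cross-section and 1.38 mm from the nearest boundary — more than the 0.5 mm shell width (2 × 0.25), so it's in the infill interior.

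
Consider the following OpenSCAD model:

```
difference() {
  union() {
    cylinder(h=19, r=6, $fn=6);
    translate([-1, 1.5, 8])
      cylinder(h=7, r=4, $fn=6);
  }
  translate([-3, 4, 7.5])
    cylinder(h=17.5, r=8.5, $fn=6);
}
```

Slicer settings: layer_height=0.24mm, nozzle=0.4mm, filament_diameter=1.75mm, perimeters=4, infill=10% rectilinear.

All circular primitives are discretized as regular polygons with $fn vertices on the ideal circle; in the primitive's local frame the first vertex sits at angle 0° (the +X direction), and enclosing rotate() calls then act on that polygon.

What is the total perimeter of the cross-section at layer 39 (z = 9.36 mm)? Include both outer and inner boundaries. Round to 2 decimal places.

At z = 9.36 mm: the r=6 cylinder gives a regular 6-gon of circumradius 6 (constant along its height) (perimeter = 2·6·6.000·sin(180°/6) = 36.00 mm); the cylinder at (-1, 1.5): section is a regular 6-gon, circumradius r=4 (perimeter = 2·6·4.000·sin(180°/6) = 24.00 mm); Taking the union: the r=4 cylinder at (-1, 1.5) lies entirely inside the r=6 cylinder, so the union is just the r=6 cylinder — boundary = 36.00 mm; the r=8.5 cylinder at (-3, 4) gives a regular 6-gon of circumradius 8.5 (constant along its height) (perimeter = 2·6·8.500·sin(180°/6) = 51.00 mm); Subtracting the remaining from the first: starting from the result so far, the r=8.5 cylinder at (-3, 4) partially overlaps it — only the 67.72 mm² overlap (of its 187.71 mm²) is removed, clipping the outline — boundary = 28.93 mm. Overall, the cross-section is a single solid region. Total boundary length (outer) = 28.93 mm.

28.93 mm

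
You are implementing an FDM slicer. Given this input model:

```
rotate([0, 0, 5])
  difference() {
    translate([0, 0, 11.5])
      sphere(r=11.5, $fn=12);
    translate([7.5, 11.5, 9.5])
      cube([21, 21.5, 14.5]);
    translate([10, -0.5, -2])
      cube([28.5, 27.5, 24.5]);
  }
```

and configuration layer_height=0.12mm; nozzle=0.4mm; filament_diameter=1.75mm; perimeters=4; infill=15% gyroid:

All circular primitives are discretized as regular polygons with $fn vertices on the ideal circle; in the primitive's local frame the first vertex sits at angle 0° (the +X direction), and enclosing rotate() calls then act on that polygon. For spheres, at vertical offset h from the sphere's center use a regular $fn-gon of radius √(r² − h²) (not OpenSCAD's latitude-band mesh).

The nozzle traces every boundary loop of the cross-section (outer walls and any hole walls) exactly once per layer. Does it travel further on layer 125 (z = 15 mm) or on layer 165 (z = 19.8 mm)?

layer 125 (z = 15 mm)

Layer 125 (z = 15): the r=11.5 sphere slices to a regular 12-gon of circumradius 10.954 (√(r²−h²) with h=3.5 from center) (perimeter = 2·12·10.954·sin(180°/12) = 68.05 mm); the cube at (7.5, 11.5) (footprint 21×21.5) is included at this height (perimeter 85.00 mm); the cube at (10, -0.5) (footprint 28.5×27.5) is included at this height (perimeter 112.00 mm); Taking the first minus the rest: starting from the r=11.5 sphere, the 21×21.5 cube at (7.5, 11.5) misses the remaining region (no effect); the 28.5×27.5 cube at (10, -0.5) partially overlaps it — only the 2.14 mm² overlap (of its 783.75 mm²) is removed, clipping the outline — boundary = 68.72 mm; (whole slice rotated 5° about Z — lengths, areas and connectivity unchanged). So its perimeter = 68.72 mm. Layer 165 (z = 19.8): the sphere: section is a regular 12-gon, circumradius = √(r²−h²) = √(11.5²−8.3²) = 7.960 (perimeter = 2·12·7.960·sin(180°/12) = 49.44 mm); the cube at (7.5, 11.5) is present — its section is the full 21×21.5 rectangle (perimeter 85.00 mm); the cube at (10, -0.5) (footprint 28.5×27.5) is included at this height (perimeter 112.00 mm); After the difference (first − rest): starting from the r=11.5 sphere, the 21×21.5 cube at (7.5, 11.5) misses the remaining region (no effect); the 28.5×27.5 cube at (10, -0.5) misses the remaining region (no effect) — boundary = 49.44 mm; (whole slice rotated 5° about Z — lengths, areas and connectivity unchanged). So its perimeter = 49.44 mm. Layer 125 is larger (68.72 vs 49.44 mm).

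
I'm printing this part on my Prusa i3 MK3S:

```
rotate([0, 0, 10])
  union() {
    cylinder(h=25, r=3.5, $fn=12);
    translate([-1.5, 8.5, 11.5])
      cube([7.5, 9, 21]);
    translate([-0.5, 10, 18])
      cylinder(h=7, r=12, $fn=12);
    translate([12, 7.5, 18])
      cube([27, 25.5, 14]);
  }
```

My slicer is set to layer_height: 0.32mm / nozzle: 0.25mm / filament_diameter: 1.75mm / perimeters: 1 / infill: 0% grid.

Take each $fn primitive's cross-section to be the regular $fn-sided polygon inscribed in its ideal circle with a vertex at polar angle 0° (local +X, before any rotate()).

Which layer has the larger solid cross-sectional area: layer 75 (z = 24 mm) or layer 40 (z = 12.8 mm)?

layer 75 (z = 24 mm)

Layer 75 (z = 24): the cylinder: section is a regular 12-gon, circumradius r=3.5 (area = (12/2)·3.500²·sin(360°/12) = 36.75 mm²); the 7.5×9 cube at (-1.5, 8.5) contributes its full rectangle (area 67.50 mm²); the r=12 cylinder at (-0.5, 10) gives a regular 12-gon of circumradius 12 (constant along its height) (area = (12/2)·12.000²·sin(360°/12) = 432.00 mm²); the cube at (12, 7.5) (footprint 27×25.5) is included at this height (area 688.50 mm²); Taking the union: the regions partially overlap — summed areas 1224.75 mm² minus the doubly-counted overlap 96.19 mm² gives 1128.56 mm² — area = 1128.56 mm²; (rotated 10° about Z; rotation is an isometry so areas/perimeters/island counts are preserved). So its area = 1128.56 mm². Layer 40 (z = 12.8): the r=3.5 cylinder gives a regular 12-gon of circumradius 3.5 (constant along its height) (area = (12/2)·3.500²·sin(360°/12) = 36.75 mm²); the cube at (-1.5, 8.5) is present — its section is the full 7.5×9 rectangle (area 67.50 mm²); the cylinder at (-0.5, 10) is not intersected at this z (z outside [18, 25]); the cube at (12, 7.5) is absent (z outside [18, 32]); Merging all regions: the 2 present regions are separate (no shared area or edge), so areas and boundary lengths simply add and each stays a separate island — area = 104.25 mm²; (whole slice rotated 10° about Z — lengths, areas and connectivity unchanged). So its area = 104.25 mm². Layer 75 is larger (1128.56 vs 104.25 mm²).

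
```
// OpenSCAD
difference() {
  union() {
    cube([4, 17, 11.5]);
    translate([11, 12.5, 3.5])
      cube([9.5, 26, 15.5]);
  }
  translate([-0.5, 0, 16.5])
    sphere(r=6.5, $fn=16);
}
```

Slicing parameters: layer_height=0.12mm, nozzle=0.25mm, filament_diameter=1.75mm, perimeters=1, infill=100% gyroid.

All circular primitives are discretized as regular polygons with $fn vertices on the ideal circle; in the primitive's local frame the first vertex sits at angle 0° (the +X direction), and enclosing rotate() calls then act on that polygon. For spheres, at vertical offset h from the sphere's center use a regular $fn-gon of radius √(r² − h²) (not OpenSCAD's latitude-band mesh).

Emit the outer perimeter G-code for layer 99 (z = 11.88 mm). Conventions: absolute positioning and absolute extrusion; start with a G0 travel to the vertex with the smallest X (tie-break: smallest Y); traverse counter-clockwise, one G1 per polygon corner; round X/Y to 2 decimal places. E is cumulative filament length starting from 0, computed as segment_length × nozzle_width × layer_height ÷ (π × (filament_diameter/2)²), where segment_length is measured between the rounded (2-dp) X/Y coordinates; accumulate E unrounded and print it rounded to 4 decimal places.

G0 X11.00 Y12.50 Z11.88
G1 X20.50 Y12.50 E0.1185
G1 X20.50 Y38.50 E0.4428
G1 X11.00 Y38.50 E0.5613
G1 X11.00 Y12.50 E0.8856

At z = 11.88 mm: the cube is not intersected at this z (z outside [0, 11.5]); the 9.5×26 cube at (11, 12.5) contributes its full rectangle; Combining (union): only the 9.5×26 cube at (11, 12.5) is present, so the union is just that shape — 1 connected region; the r=6.5 sphere at (-0.5, 0) slices to a regular 16-gon of circumradius 4.572 (√(r²−h²) with h=4.62 from center); Subtracting the remaining from the first: starting from that combined region, the r=6.5 sphere at (-0.5, 0) misses the remaining region (no effect) — 1 connected region. The outline is a single polygon with 4 vertices. Extrusion per mm of travel: 0.25 × 0.12 / (π × 0.875²) = 0.012473. Accumulating E over each segment gives final E = 0.8856.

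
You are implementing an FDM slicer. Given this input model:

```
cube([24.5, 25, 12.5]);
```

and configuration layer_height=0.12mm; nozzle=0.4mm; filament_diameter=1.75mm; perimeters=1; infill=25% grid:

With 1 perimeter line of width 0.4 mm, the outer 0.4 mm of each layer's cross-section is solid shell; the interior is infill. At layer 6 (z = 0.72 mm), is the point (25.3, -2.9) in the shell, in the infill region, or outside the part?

At z = 0.72 mm: the 24.5×25 cube contributes its full rectangle. Overall, the cross-section is a single solid region. The nearest boundary edge runs (0.00, 0.00)→(24.50, 0.00); distance from the point to it = 3.01 mm. The point is not inside any of the regions above, so it lies outside the cross-section (3.01 mm from the nearest boundary).

outside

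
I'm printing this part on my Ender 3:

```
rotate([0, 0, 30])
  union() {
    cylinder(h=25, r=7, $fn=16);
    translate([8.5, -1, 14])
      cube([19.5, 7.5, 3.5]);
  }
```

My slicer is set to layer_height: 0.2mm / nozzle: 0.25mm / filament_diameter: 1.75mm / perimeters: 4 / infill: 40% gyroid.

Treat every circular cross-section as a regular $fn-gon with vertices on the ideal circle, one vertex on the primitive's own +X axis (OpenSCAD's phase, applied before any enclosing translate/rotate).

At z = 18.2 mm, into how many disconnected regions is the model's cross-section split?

At z = 18.2 mm: the r=7 cylinder contributes a regular 16-gon of circumradius 7; the cube at (8.5, -1) is absent (z outside [14, 17.5]); Taking the union: only the r=7 cylinder is present, so the union is just that shape — 1 connected region; (whole slice rotated 30° about Z — lengths, areas and connectivity unchanged). The result has 1 disconnected region.

1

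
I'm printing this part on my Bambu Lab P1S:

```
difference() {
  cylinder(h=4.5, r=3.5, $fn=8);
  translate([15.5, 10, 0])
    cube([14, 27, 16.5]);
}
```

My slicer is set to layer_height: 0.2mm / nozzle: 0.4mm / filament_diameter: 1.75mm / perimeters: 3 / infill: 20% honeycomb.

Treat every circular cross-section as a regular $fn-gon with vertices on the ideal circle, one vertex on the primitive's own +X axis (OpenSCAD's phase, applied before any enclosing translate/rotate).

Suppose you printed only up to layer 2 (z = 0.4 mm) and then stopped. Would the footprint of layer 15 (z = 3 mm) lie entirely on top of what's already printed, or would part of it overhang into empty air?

entirely on top

Compare the two slices. At z = 0.4: the r=3.5 cylinder gives a regular 8-gon of circumradius 3.5 (constant along its height) (area = (8/2)·3.500²·sin(360°/8) = 34.65 mm²); the cube at (15.5, 10) is present — its section is the full 14×27 rectangle (area 378.00 mm²); After the difference (first − rest): starting from the r=3.5 cylinder (34.65 mm²), the 14×27 cube at (15.5, 10) misses the remaining region (no effect) — area = 34.65 mm². At z = 3: the r=3.5 cylinder gives a regular 8-gon of circumradius 3.5 (constant along its height) (area = (8/2)·3.500²·sin(360°/8) = 34.65 mm²); the 14×27 cube at (15.5, 10) contributes its full rectangle (area 378.00 mm²); After the difference (first − rest): starting from the r=3.5 cylinder (34.65 mm²), the 14×27 cube at (15.5, 10) misses the remaining region (no effect) — area = 34.65 mm². Checking containment: the cross-section at z = 3 is a subset of the cross-section at z = 0.4.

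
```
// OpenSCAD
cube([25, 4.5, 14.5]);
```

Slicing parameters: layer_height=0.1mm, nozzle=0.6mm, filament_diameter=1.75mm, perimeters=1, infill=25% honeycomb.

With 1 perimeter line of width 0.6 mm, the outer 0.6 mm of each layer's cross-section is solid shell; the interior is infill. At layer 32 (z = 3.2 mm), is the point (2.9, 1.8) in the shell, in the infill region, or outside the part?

infill

At z = 3.2 mm: the cube is present — its section is the full 25×4.5 rectangle. Overall, the cross-section is a single solid region. The nearest boundary edge runs (0.00, 0.00)→(25.00, 0.00); distance from the point to it = 1.80 mm. The point is inside the cross-section and 1.80 mm from the nearest boundary — more than the 0.6 mm shell width (1 × 0.6), so it's in the infill interior.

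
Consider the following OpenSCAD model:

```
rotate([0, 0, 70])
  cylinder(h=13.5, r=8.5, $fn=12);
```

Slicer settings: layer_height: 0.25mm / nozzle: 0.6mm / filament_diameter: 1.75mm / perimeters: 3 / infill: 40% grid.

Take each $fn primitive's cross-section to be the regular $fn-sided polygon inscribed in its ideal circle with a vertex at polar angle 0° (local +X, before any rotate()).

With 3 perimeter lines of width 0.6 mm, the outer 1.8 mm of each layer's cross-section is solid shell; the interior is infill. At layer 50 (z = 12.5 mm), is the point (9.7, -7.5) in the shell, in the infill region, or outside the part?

outside

At z = 12.5 mm: the cylinder: section is a regular 12-gon, circumradius r=8.5; (whole slice rotated 70° about Z — lengths, areas and connectivity unchanged). Overall, the cross-section is a single solid region. Undo the 70° rotation: the query point maps to (-3.730, -11.680) in the un-rotated model frame. The nearest boundary edge runs (-4.25, -7.36)→(-0.00, -8.50); distance from the point to it = 4.04 mm. The point is not inside any of the regions above, so it lies outside the cross-section (4.04 mm from the nearest boundary).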